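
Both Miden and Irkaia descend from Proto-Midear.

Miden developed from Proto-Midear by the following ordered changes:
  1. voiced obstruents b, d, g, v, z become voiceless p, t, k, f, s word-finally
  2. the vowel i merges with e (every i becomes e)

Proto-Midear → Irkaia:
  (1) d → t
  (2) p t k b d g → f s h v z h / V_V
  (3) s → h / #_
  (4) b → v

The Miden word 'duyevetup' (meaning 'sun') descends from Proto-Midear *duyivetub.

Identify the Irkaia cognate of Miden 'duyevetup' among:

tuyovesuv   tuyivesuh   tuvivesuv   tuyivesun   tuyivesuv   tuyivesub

Irkaia: *duyivetub
  duyivetub → tuyivetub   [unconditioned shift]
  tuyivetub → tuyivesub   [intervocalic lenition]
  tuyivesub (rule 3 does not apply)
  tuyivesub → tuyivesuv   [unconditioned shift]
  giving Irkaia tuyivesuv.
Among the options, 'tuyivesuv' alone shows every Irkaia change applied in order.

tuyivesuv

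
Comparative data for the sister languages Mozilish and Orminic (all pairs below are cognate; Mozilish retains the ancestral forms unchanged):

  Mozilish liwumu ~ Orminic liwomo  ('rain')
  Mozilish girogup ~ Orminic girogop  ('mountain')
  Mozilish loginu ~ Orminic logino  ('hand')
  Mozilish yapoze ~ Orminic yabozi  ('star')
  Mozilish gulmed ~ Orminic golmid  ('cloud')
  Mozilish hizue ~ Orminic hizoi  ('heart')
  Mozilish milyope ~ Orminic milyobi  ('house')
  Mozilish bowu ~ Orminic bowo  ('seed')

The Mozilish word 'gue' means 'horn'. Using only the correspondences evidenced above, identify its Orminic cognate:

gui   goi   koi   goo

goi

hizue ~ hizoi — Mozilish u corresponds to Orminic o after a consonant, before a front vowel.
hizue ~ hizoi — Mozilish e corresponds to Orminic i word-finally.
Applying these to Mozilish 'gue':
  gue → goe   (u→o after a consonant, before a front vowel)
  goe → goi   (e→i word-finally)
So the Orminic cognate is 'goi'.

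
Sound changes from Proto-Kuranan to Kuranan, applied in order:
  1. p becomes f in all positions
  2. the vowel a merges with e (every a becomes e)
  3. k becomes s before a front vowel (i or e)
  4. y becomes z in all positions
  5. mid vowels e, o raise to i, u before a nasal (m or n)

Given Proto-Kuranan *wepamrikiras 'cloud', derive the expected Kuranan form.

Kuranan: *wepamrikiras
  wepamrikiras → wefamrikiras   [unconditioned shift]
  wefamrikiras → wefemrikires   [vowel merger]
  wefemrikires → wefemrisires   [palatalisation]
  wefemrisires (rule 4 does not apply)
  wefemrisires → wefimrisires   [pre-nasal raising]
  giving Kuranan wefimrisires.

wefimrisires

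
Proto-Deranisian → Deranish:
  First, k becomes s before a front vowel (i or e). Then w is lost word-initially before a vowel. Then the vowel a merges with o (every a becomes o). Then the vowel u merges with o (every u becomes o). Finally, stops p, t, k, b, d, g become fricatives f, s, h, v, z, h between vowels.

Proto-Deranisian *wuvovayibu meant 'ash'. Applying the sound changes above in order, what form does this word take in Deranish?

Deranish: *wuvovayibu > uvovayibu > uvovoyibu > ovovoyibo > ovovoyivo  (by glide loss, vowel merger, vowel merger, intervocalic lenition)

ovovoyivo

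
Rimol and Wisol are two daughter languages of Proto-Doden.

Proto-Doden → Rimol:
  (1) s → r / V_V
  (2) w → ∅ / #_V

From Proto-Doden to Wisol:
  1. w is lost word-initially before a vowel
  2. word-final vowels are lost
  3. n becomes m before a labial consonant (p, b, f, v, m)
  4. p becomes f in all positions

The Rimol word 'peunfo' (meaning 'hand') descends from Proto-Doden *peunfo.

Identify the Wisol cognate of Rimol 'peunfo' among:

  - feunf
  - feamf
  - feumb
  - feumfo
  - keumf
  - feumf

feumf

Wisol: *peunfo > peunf > peumf > feumf  (by apocope, nasal place assimilation, unconditioned shift)
Only 'feumf' matches the regular Wisol development of *peunfo.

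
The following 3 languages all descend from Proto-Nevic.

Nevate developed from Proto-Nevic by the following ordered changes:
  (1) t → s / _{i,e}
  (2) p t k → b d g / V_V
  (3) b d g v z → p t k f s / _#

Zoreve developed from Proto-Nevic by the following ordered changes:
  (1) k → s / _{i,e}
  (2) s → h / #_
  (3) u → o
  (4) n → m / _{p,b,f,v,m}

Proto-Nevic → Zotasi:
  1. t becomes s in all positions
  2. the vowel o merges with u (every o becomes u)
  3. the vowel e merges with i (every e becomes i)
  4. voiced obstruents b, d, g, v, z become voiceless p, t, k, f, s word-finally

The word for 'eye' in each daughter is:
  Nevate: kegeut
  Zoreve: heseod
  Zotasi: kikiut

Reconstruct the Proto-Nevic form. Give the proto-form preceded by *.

*kekeud

Position 5: Nevate has u, Zoreve has o, Zotasi has u. Nevate preserves u here (none of its changes turn any other segment into u), so the proto-segment is *u.
Position 3: Nevate has g, Zoreve has s, Zotasi has k. Taking the neighbouring segments as reconstructed: Nevate g could go back to *k or *g; Zoreve s could go back to *k or *s; Zotasi k can only go back to *k — the one source consistent with every daughter is *k.
Position 4: Nevate has e, Zoreve has e, Zotasi has i. Nevate preserves e here (none of its changes turn any other segment into e), so the proto-segment is *e.
Verify the candidate proto-form against each daughter:
Nevate: *kekeud
  kekeud (rule 1 does not apply)
  kekeud → kegeud   [intervocalic voicing]
  kegeud → kegeut   [final devoicing]
  giving Nevate kegeut.
Zoreve: *kekeud > seseud > heseud > heseod  (by palatalisation, debuccalisation, vowel merger)
Zotasi: start from *kekeud.
  rule 1: no change — kekeud
  rule 2: no change — kekeud
  rule 3 (vowel merger): kekeud → kikiud
  rule 4 (final devoicing): kikiud → kikiut
  ⇒ Zotasi kikiut
*kekeud is the unique common source.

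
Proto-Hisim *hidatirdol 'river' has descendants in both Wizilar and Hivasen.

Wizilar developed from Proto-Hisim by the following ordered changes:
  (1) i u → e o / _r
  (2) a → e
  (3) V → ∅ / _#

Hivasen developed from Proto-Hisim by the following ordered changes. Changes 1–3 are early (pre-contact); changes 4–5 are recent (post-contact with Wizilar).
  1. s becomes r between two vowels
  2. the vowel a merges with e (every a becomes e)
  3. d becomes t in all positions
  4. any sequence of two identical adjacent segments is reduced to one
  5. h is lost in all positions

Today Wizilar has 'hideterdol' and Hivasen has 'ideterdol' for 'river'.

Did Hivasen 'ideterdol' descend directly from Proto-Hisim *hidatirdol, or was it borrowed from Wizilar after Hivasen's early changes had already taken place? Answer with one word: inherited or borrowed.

If inherited, *hidatirdol would pass through all of Hivasen's changes:
Hivasen: start from *hidatirdol.
  rule 1: no change — hidatirdol
  rule 2 (vowel merger): hidatirdol → hidetirdol
  rule 3 (unconditioned shift): hidetirdol → hitetirtol
  rule 4: no change — hitetirtol
  rule 5 (h-loss): hitetirtol → itetirtol
  ⇒ Hivasen itetirtol
If borrowed from Wizilar 'hideterdol' after the early changes, it would undergo only the recent ones:
  rule 4 (degemination): no change (hideterdol)
  rule 5 (h-loss): hideterdol → ideterdol
  ⇒ as a loan: ideterdol
Hivasen 'ideterdol' matches the loan outcome 'ideterdol', not the inherited 'itetirtol' — it skipped the early Hivasen changes, so it was borrowed from Wizilar.

borrowed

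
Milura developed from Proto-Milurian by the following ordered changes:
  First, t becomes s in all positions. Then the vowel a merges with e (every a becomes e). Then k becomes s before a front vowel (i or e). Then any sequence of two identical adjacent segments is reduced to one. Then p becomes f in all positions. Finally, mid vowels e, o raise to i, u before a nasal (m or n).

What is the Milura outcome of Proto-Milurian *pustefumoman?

Milura: *pustefumoman
  pustefumoman → pussefumoman   [unconditioned shift]
  pussefumoman → pussefumomen   [vowel merger]
  pussefumomen (rule 3 does not apply)
  pussefumomen → pusefumomen   [degemination]
  pusefumomen → fusefumomen   [unconditioned shift]
  fusefumomen → fusefumumin   [pre-nasal raising]
  giving Milura fusefumumin.

fusefumumin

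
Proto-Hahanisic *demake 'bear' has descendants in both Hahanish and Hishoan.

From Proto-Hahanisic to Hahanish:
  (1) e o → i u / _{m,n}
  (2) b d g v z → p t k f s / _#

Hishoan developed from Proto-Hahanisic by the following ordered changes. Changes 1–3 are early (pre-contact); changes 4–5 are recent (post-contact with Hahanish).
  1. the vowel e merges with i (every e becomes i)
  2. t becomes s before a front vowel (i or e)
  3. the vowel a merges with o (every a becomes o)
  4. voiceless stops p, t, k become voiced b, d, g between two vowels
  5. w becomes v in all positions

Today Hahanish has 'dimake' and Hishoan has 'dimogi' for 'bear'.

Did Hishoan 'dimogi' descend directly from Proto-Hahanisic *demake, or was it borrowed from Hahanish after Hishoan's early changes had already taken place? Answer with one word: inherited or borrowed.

If inherited, *demake would pass through all of Hishoan's changes:
Hishoan: *demake > dimaki > dimoki > dimogi  (by vowel merger, vowel merger, intervocalic voicing)
If borrowed from Hahanish 'dimake' after the early changes, it would undergo only the recent ones:
  rule 4 (intervocalic voicing): dimake → dimage
  rule 5 (unconditioned shift): no change (dimage)
  ⇒ as a loan: dimage
Hishoan 'dimogi' matches the inherited outcome exactly, so it is an inherited cognate, not a loan.

inherited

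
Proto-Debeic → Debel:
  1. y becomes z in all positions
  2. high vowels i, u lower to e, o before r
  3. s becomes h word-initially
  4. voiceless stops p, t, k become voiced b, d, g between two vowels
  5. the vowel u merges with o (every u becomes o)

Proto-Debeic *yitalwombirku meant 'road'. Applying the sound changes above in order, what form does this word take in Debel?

zidalwomberko

Debel: start from *yitalwombirku.
  rule 1 (unconditioned shift): yitalwombirku → zitalwombirku
  rule 2 (pre-rhotic lowering): zitalwombirku → zitalwomberku
  rule 3: no change — zitalwomberku
  rule 4 (intervocalic voicing): zitalwomberku → zidalwomberku
  rule 5 (vowel merger): zidalwomberku → zidalwomberko
  ⇒ Debel zidalwomberko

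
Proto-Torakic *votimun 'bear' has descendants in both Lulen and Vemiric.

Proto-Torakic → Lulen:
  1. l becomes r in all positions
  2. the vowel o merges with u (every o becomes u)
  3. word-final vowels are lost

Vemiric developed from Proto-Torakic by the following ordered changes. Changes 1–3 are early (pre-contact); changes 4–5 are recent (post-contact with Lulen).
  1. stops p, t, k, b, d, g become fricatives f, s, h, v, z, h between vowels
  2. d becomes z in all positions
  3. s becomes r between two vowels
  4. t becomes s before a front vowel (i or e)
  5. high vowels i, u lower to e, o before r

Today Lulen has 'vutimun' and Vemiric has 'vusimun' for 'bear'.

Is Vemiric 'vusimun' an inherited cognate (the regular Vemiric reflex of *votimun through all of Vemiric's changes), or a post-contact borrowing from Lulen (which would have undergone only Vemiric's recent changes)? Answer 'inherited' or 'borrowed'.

If inherited, *votimun would pass through all of Vemiric's changes:
Vemiric: *votimun
  votimun → vosimun   [intervocalic lenition]
  vosimun (rule 2 does not apply)
  vosimun → vorimun   [rhotacism]
  vorimun (rule 4 does not apply)
  vorimun (rule 5 does not apply)
  giving Vemiric vorimun.
If borrowed from Lulen 'vutimun' after the early changes, it would undergo only the recent ones:
  rule 4 (palatalisation): vutimun → vusimun
  rule 5 (pre-rhotic lowering): no change (vusimun)
  ⇒ as a loan: vusimun
Vemiric 'vusimun' matches the loan outcome 'vusimun', not the inherited 'vorimun' — it skipped the early Vemiric changes, so it was borrowed from Lulen.

borrowed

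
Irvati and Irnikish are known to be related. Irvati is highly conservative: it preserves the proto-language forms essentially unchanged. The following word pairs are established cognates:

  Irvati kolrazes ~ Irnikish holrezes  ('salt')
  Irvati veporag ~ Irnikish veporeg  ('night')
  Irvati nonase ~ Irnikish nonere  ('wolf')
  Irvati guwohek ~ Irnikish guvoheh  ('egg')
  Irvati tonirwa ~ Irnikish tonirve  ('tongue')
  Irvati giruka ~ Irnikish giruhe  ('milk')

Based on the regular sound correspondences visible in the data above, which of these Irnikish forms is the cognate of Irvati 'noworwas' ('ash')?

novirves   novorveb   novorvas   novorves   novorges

guwohek ~ guvoheh — Irvati w corresponds to Irnikish v between vowels (before a back vowel).
tonirwa ~ tonirve — Irvati w corresponds to Irnikish v after a consonant, before a back vowel.
kolrazes ~ holrezes, veporag ~ veporeg — Irvati a corresponds to Irnikish e after a consonant, before a consonant other than r, m, n, p, b, f, v.
Applying these to Irvati 'noworwas':
  noworwas → novorwas   (w→v between vowels (before a back vowel))
  novorwas → novorvas   (w→v after a consonant, before a back vowel)
  novorvas → novorves   (a→e after a consonant, before a consonant other than r, m, n, p, b, f, v)
So the Irnikish cognate is 'novorves'.

novorves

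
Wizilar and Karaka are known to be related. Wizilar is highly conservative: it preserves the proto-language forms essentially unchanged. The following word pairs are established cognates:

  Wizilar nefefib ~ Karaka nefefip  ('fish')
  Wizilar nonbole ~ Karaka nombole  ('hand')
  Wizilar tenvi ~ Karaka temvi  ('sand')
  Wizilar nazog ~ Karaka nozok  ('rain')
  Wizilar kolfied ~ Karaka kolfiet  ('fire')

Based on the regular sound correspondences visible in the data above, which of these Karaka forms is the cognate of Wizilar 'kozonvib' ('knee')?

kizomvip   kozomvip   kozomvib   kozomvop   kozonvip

tenvi ~ temvi — Wizilar n corresponds to Karaka m after a vowel, before a labial obstruent.
nefefib ~ nefefip — Wizilar b corresponds to Karaka p word-finally.
Applying these to Wizilar 'kozonvib':
  kozonvib → kozomvib   (n→m after a vowel, before a labial obstruent)
  kozomvib → kozomvip   (b→p word-finally)
So the Karaka cognate is 'kozomvip'.

kozomvip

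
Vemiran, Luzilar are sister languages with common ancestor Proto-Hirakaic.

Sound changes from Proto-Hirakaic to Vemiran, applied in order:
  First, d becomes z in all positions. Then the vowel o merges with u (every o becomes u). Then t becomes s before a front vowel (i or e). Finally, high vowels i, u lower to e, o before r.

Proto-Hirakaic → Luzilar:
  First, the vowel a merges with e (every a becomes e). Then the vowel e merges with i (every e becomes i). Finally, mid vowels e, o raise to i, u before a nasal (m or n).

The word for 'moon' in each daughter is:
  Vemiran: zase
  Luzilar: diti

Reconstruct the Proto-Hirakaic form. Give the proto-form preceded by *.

Position 1: Vemiran has z, Luzilar has d. Luzilar preserves d here (none of its changes turn any other segment into d), so the proto-segment is *d.
Position 4: Vemiran has e, Luzilar has i. Taking the neighbouring segments as reconstructed: Vemiran e can only go back to *e; Luzilar i could go back to *a or *e or *i — the one source consistent with every daughter is *e.
Verify the candidate proto-form against each daughter:
Vemiran: *date
  date → zate   [unconditioned shift]
  zate (rule 2 does not apply)
  zate → zase   [palatalisation]
  zase (rule 4 does not apply)
  giving Vemiran zase.
Luzilar: start from *date.
  rule 1 (vowel merger): date → dete
  rule 2 (vowel merger): dete → diti
  rule 3: no change — diti
  ⇒ Luzilar diti
No other proto-form is consistent with every reflex, so the reconstruction is *date.

*date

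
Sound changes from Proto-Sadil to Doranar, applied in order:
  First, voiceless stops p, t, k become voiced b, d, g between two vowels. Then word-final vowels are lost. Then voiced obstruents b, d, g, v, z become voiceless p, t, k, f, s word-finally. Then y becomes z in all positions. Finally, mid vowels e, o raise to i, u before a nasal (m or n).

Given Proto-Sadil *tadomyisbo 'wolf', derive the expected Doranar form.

tadumzisp

Doranar: *tadomyisbo
  tadomyisbo (rule 1 does not apply)
  tadomyisbo → tadomyisb   [apocope]
  tadomyisb → tadomyisp   [final devoicing]
  tadomyisp → tadomzisp   [unconditioned shift]
  tadomzisp → tadumzisp   [pre-nasal raising]
  giving Doranar tadumzisp.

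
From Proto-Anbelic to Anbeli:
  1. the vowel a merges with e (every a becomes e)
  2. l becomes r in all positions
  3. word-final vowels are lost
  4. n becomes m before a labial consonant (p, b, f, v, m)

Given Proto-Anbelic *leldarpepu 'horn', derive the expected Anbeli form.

rerderpep

Anbeli: *leldarpepu > lelderpepu > rerderpepu > rerderpep  (by vowel merger, unconditioned shift, apocope)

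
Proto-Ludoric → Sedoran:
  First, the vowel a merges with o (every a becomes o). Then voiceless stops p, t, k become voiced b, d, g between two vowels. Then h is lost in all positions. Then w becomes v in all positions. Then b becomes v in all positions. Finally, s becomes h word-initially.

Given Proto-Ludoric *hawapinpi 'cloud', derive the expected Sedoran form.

Sedoran: *hawapinpi > howopinpi > howobinpi > owobinpi > ovobinpi > ovovinpi  (by vowel merger, intervocalic voicing, h-loss, unconditioned shift, unconditioned shift)

ovovinpi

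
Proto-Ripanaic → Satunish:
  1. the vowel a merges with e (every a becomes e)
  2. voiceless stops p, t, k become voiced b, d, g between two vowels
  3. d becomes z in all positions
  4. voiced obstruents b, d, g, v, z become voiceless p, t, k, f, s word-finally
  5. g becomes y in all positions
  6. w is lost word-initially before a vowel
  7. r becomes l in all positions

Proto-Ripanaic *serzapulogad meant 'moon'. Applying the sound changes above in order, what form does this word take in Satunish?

selzebuloyes

Satunish: start from *serzapulogad.
  rule 1 (vowel merger): serzapulogad → serzepuloged
  rule 2 (intervocalic voicing): serzepuloged → serzebuloged
  rule 3 (unconditioned shift): serzebuloged → serzebulogez
  rule 4 (final devoicing): serzebulogez → serzebuloges
  rule 5 (unconditioned shift): serzebuloges → serzebuloyes
  rule 6: no change — serzebuloyes
  rule 7 (unconditioned shift): serzebuloyes → selzebuloyes
  ⇒ Satunish selzebuloyes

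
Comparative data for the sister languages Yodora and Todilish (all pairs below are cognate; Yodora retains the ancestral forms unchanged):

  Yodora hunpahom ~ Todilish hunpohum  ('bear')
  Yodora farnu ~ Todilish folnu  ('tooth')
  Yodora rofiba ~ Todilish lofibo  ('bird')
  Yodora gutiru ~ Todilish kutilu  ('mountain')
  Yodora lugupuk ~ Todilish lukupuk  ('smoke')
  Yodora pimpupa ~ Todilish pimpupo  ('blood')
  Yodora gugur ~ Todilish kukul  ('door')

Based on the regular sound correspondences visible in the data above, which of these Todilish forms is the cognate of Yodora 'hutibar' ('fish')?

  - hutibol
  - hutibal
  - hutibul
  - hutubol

farnu ~ folnu — Yodora a corresponds to Todilish o after a consonant, before r.
gugur ~ kukul — Yodora r corresponds to Todilish l word-finally.
Applying these to Yodora 'hutibar':
  hutibar → hutibor   (a→o after a consonant, before r)
  hutibor → hutibol   (r→l word-finally)
So the Todilish cognate is 'hutibol'.

hutibol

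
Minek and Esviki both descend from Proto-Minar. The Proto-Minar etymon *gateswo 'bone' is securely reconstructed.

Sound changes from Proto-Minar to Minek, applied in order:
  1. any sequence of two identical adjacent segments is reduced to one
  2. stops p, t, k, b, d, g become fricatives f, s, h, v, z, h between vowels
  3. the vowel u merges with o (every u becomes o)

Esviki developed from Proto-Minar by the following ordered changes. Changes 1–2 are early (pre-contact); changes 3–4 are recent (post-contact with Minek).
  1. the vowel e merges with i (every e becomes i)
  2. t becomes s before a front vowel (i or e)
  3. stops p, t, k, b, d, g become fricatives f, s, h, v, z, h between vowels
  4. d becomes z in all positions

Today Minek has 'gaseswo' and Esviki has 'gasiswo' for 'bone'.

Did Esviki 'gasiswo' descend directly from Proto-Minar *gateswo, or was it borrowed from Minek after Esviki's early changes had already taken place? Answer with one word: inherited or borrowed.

If inherited, *gateswo would pass through all of Esviki's changes:
Esviki: start from *gateswo.
  rule 1 (vowel merger): gateswo → gatiswo
  rule 2 (palatalisation): gatiswo → gasiswo
  rule 3: no change — gasiswo
  rule 4: no change — gasiswo
  ⇒ Esviki gasiswo
If borrowed from Minek 'gaseswo' after the early changes, it would undergo only the recent ones:
  rule 3 (intervocalic lenition): no change (gaseswo)
  rule 4 (unconditioned shift): no change (gaseswo)
  ⇒ as a loan: gaseswo
Esviki 'gasiswo' matches the inherited outcome exactly, so it is an inherited cognate, not a loan.

inherited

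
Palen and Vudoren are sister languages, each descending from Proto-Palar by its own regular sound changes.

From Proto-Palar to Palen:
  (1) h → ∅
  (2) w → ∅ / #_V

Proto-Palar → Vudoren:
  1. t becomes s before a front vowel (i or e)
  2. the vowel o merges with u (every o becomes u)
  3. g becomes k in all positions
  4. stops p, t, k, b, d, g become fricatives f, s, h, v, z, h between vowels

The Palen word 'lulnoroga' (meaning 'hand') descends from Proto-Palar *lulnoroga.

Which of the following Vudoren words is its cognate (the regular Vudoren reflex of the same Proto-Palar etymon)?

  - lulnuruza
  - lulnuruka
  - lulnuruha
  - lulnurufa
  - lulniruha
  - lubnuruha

lulnuruha

Vudoren: *lulnoroga > lulnuruga > lulnuruka > lulnuruha  (by vowel merger, unconditioned shift, intervocalic lenition)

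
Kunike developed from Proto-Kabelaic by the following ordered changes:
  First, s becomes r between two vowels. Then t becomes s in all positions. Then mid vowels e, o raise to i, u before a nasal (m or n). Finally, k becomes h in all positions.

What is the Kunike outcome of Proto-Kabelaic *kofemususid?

hofimururid

Kunike: start from *kofemususid.
  rule 1 (rhotacism): kofemususid → kofemururid
  rule 2: no change — kofemururid
  rule 3 (pre-nasal raising): kofemururid → kofimururid
  rule 4 (unconditioned shift): kofimururid → hofimururid
  ⇒ Kunike hofimururid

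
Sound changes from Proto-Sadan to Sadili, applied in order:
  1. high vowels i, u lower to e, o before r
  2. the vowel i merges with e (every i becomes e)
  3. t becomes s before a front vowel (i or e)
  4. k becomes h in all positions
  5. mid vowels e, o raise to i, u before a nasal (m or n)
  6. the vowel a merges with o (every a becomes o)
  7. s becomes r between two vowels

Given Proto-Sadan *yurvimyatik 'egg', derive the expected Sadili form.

Sadili: *yurvimyatik
  yurvimyatik → yorvimyatik   [pre-rhotic lowering]
  yorvimyatik → yorvemyatek   [vowel merger]
  yorvemyatek → yorvemyasek   [palatalisation]
  yorvemyasek → yorvemyaseh   [unconditioned shift]
  yorvemyaseh → yorvimyaseh   [pre-nasal raising]
  yorvimyaseh → yorvimyoseh   [vowel merger]
  yorvimyoseh → yorvimyoreh   [rhotacism]
  giving Sadili yorvimyoreh.

yorvimyoreh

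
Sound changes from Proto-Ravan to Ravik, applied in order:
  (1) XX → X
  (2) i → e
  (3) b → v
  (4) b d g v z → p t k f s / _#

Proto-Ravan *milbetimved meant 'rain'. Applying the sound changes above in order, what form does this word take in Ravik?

melvetemvet

Ravik: *milbetimved
  milbetimved (rule 1 does not apply)
  milbetimved → melbetemved   [vowel merger]
  melbetemved → melvetemved   [unconditioned shift]
  melvetemved → melvetemvet   [final devoicing]
  giving Ravik melvetemvet.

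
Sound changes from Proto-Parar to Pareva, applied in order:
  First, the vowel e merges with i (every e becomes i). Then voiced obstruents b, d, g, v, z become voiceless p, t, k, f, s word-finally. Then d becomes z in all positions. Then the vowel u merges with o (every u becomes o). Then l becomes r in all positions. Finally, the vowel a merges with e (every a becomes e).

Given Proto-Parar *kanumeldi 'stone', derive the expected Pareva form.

kenomirzi

Pareva: *kanumeldi > kanumildi > kanumilzi > kanomilzi > kanomirzi > kenomirzi  (by vowel merger, unconditioned shift, vowel merger, unconditioned shift, vowel merger)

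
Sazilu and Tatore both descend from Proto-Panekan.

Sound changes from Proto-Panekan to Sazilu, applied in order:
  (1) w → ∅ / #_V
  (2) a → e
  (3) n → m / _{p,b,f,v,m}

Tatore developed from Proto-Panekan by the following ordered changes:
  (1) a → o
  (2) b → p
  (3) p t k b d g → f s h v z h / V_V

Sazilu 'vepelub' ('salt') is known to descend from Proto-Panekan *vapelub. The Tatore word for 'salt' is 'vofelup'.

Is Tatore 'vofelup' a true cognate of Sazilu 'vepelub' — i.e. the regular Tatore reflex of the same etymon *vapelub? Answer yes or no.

Derive the expected Tatore reflex of *vapelub:
Tatore: *vapelub > vopelub > vopelup > vofelup  (by vowel merger, unconditioned shift, intervocalic lenition)
Tatore 'vofelup' matches the regular reflex exactly, so the pair is cognate.

yes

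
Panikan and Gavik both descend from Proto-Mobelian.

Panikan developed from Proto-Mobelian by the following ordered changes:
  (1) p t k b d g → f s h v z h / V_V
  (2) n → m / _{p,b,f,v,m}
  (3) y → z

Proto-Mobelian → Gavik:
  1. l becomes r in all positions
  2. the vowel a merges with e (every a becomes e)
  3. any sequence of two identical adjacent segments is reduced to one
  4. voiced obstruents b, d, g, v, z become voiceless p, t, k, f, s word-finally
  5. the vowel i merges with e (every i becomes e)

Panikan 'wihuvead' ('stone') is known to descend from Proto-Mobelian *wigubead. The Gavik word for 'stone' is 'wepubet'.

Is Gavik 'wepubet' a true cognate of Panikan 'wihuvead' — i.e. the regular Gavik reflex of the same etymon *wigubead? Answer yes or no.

Derive the expected Gavik reflex of *wigubead:
Gavik: *wigubead
  wigubead (rule 1 does not apply)
  wigubead → wigubeed   [vowel merger]
  wigubeed → wigubed   [degemination]
  wigubed → wigubet   [final devoicing]
  wigubet → wegubet   [vowel merger]
  giving Gavik wegubet.
The regular Gavik reflex would be 'wegubet', but the attested form is 'wepubet'. The correspondence is irregular, so they are not cognates (the Gavik form has a different source).

no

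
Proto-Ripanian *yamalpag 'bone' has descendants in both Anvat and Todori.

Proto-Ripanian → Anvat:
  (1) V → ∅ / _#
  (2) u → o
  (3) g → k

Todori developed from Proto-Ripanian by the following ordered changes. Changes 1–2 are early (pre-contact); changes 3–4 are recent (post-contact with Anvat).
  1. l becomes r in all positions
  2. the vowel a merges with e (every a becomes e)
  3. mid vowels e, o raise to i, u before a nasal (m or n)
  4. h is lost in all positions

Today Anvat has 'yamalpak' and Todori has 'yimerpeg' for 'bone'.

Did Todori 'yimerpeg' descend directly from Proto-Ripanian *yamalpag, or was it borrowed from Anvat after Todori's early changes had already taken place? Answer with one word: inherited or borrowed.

If inherited, *yamalpag would pass through all of Todori's changes:
Todori: start from *yamalpag.
  rule 1 (unconditioned shift): yamalpag → yamarpag
  rule 2 (vowel merger): yamarpag → yemerpeg
  rule 3 (pre-nasal raising): yemerpeg → yimerpeg
  rule 4: no change — yimerpeg
  ⇒ Todori yimerpeg
If borrowed from Anvat 'yamalpak' after the early changes, it would undergo only the recent ones:
  rule 3 (pre-nasal raising): no change (yamalpak)
  rule 4 (h-loss): no change (yamalpak)
  ⇒ as a loan: yamalpak
Todori 'yimerpeg' matches the inherited outcome exactly, so it is an inherited cognate, not a loan.

inherited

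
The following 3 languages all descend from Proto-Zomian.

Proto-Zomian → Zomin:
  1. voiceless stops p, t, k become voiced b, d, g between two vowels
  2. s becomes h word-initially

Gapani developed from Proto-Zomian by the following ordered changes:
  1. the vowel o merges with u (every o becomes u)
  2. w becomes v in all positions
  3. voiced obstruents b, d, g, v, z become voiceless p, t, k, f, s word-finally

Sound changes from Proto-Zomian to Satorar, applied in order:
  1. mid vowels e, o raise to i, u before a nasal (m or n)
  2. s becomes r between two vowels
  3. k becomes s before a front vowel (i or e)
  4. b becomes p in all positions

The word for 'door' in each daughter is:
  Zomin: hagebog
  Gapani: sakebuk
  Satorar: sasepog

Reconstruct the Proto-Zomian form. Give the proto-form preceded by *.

Position 5: Zomin has b, Gapani has b, Satorar has p. Gapani preserves b here (none of its changes turn any other segment into b), so the proto-segment is *b.
Position 3: Zomin has g, Gapani has k, Satorar has s. Taking the neighbouring segments as reconstructed: Zomin g could go back to *k or *g; Gapani k can only go back to *k; Satorar s can only go back to *k — the one source consistent with every daughter is *k.
Position 1: Zomin has h, Gapani has s, Satorar has s. Taking the neighbouring segments as reconstructed: Zomin h could go back to *s or *h; Gapani s can only go back to *s; Satorar s can only go back to *s — the one source consistent with every daughter is *s.
This points to *sakebog. Verify forward in each daughter:
Zomin: *sakebog
  sakebog → sagebog   [intervocalic voicing]
  sagebog → hagebog   [debuccalisation]
  giving Zomin hagebog.
Gapani: *sakebog
  sakebog → sakebug   [vowel merger]
  sakebug (rule 2 does not apply)
  sakebug → sakebuk   [final devoicing]
  giving Gapani sakebuk.
Satorar: *sakebog
  sakebog (rule 1 does not apply)
  sakebog (rule 2 does not apply)
  sakebog → sasebog   [palatalisation]
  sasebog → sasepog   [unconditioned shift]
  giving Satorar sasepog.
Only *sakebog yields all of Zomin hagebog, Gapani sakebuk, Satorar sasepog.

*sakebog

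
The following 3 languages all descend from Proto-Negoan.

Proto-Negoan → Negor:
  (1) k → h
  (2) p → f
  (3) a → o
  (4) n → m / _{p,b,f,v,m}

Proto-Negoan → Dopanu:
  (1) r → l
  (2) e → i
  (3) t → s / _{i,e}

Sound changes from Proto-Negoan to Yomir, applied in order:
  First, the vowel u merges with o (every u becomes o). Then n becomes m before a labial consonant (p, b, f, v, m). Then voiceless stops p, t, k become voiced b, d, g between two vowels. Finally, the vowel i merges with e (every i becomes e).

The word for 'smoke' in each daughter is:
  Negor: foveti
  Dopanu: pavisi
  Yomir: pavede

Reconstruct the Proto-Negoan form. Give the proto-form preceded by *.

Position 5: Negor has t, Dopanu has s, Yomir has d. Negor preserves t here (none of its changes turn any other segment into t), so the proto-segment is *t.
Position 6: Negor has i, Dopanu has i, Yomir has e. Negor preserves i here (none of its changes turn any other segment into i), so the proto-segment is *i.
Continuing position by position gives *paveti; check it forward:
Negor: *paveti
  paveti (rule 1 does not apply)
  paveti → faveti   [unconditioned shift]
  faveti → foveti   [vowel merger]
  foveti (rule 4 does not apply)
  giving Negor foveti.
Dopanu: *paveti
  paveti (rule 1 does not apply)
  paveti → paviti   [vowel merger]
  paviti → pavisi   [palatalisation]
  giving Dopanu pavisi.
Yomir: start from *paveti.
  rule 1: no change — paveti
  rule 2: no change — paveti
  rule 3 (intervocalic voicing): paveti → pavedi
  rule 4 (vowel merger): pavedi → pavede
  ⇒ Yomir pavede
No other proto-form is consistent with every reflex, so the reconstruction is *paveti.

*paveti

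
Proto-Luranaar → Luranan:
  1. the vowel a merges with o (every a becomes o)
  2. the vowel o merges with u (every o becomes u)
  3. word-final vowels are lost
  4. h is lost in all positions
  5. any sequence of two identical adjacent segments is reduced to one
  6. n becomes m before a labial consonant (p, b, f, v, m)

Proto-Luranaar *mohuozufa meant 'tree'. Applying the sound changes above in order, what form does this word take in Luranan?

muzuf

Luranan: *mohuozufa > mohuozufo > muhuuzufu > muhuuzuf > muuuzuf > muzuf  (by vowel merger, vowel merger, apocope, h-loss, degemination)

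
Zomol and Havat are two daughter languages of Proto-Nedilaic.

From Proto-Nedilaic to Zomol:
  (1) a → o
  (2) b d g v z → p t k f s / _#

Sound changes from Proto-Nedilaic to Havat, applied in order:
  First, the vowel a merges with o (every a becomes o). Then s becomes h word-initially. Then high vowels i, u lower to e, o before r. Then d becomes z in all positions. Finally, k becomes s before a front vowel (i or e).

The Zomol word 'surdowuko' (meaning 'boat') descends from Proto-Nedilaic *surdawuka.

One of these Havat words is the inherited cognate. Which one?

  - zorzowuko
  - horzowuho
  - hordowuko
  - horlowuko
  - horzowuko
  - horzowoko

Havat: *surdawuka
  surdawuka → surdowuko   [vowel merger]
  surdowuko → hurdowuko   [debuccalisation]
  hurdowuko → hordowuko   [pre-rhotic lowering]
  hordowuko → horzowuko   [unconditioned shift]
  horzowuko (rule 5 does not apply)
  giving Havat horzowuko.

horzowuko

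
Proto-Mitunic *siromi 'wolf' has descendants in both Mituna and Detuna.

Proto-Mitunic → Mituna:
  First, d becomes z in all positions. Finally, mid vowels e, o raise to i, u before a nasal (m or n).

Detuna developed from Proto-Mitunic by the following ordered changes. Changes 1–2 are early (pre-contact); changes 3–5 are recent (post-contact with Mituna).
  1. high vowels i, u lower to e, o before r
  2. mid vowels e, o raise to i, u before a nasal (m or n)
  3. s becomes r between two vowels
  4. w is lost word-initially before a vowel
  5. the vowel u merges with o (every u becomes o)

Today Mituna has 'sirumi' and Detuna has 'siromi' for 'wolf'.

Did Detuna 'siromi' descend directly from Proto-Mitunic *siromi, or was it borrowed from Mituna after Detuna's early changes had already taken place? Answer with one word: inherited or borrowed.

borrowed

If inherited, *siromi would pass through all of Detuna's changes:
Detuna: *siromi > seromi > serumi > seromi  (by pre-rhotic lowering, pre-nasal raising, vowel merger)
If borrowed from Mituna 'sirumi' after the early changes, it would undergo only the recent ones:
  rule 3 (rhotacism): no change (sirumi)
  rule 4 (glide loss): no change (sirumi)
  rule 5 (vowel merger): sirumi → siromi
  ⇒ as a loan: siromi
Detuna 'siromi' matches the loan outcome 'siromi', not the inherited 'seromi' — it skipped the early Detuna changes, so it was borrowed from Mituna.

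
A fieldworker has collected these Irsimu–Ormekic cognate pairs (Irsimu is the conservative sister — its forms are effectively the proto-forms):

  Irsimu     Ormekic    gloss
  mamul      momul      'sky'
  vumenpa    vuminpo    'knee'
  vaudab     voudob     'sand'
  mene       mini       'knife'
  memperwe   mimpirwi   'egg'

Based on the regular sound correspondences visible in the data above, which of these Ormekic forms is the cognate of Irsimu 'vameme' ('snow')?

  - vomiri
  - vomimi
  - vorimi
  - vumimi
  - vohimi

vomimi

mamul ~ momul — Irsimu a corresponds to Ormekic o after a consonant, before a nasal.
memperwe ~ mimpirwi — Irsimu e corresponds to Ormekic i after a consonant, before a nasal.
mene ~ mini, memperwe ~ mimpirwi — Irsimu e corresponds to Ormekic i word-finally.
Applying these to Irsimu 'vameme':
  vameme → vomeme   (a→o after a consonant, before a nasal)
  vomeme → vomime   (e→i after a consonant, before a nasal)
  vomime → vomimi   (e→i word-finally)
So the Ormekic cognate is 'vomimi'.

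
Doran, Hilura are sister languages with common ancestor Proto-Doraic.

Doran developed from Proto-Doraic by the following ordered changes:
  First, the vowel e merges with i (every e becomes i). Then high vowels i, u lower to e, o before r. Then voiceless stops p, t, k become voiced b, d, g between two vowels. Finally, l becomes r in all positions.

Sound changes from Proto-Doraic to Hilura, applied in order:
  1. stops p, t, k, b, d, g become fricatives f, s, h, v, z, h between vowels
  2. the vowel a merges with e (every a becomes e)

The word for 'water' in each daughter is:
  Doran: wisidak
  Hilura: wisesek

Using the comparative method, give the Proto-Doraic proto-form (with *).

*wisetak

Position 5: Doran has d, Hilura has s. Taking the neighbouring segments as reconstructed: Doran d could go back to *t or *d; Hilura s could go back to *t or *s — the one source consistent with every daughter is *t.
Position 6: Doran has a, Hilura has e. Doran preserves a here (none of its changes turn any other segment into a), so the proto-segment is *a.
This points to *wisetak. Verify forward in each daughter:
Doran: start from *wisetak.
  rule 1 (vowel merger): wisetak → wisitak
  rule 2: no change — wisitak
  rule 3 (intervocalic voicing): wisitak → wisidak
  rule 4: no change — wisidak
  ⇒ Doran wisidak
Hilura: start from *wisetak.
  rule 1 (intervocalic lenition): wisetak → wisesak
  rule 2 (vowel merger): wisesak → wisesek
  ⇒ Hilura wisesek
Only *wisetak yields all of Doran wisidak, Hilura wisesek.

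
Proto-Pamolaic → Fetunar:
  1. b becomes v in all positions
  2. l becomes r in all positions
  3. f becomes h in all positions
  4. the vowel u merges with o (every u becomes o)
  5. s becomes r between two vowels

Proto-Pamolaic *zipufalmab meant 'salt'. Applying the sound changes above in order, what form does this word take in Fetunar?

Fetunar: start from *zipufalmab.
  rule 1 (unconditioned shift): zipufalmab → zipufalmav
  rule 2 (unconditioned shift): zipufalmav → zipufarmav
  rule 3 (unconditioned shift): zipufarmav → zipuharmav
  rule 4 (vowel merger): zipuharmav → zipoharmav
  rule 5: no change — zipoharmav
  ⇒ Fetunar zipoharmav

zipoharmav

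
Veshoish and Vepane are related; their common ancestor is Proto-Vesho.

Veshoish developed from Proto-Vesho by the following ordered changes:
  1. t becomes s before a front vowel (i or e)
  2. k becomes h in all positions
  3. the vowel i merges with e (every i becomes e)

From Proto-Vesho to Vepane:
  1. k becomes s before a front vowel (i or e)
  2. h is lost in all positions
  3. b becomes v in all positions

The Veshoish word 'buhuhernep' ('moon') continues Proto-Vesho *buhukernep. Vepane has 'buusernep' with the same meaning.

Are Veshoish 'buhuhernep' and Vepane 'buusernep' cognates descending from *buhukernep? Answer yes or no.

Derive the expected Vepane reflex of *buhukernep:
Vepane: *buhukernep > buhusernep > buusernep > vuusernep  (by palatalisation, h-loss, unconditioned shift)
The regular Vepane reflex would be 'vuusernep', but the attested form is 'buusernep'. The correspondence is irregular, so they are not cognates (the Vepane form has a different source).

no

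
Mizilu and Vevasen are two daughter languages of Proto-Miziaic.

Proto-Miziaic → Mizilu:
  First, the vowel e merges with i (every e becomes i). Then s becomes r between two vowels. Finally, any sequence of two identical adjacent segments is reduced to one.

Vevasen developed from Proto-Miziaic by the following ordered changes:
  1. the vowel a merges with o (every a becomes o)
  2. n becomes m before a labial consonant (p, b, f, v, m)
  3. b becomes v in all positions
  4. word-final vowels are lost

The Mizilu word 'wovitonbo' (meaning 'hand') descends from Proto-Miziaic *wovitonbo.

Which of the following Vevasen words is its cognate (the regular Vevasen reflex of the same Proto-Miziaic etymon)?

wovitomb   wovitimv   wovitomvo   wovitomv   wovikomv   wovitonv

Vevasen: *wovitonbo > wovitombo > wovitomvo > wovitomv  (by nasal place assimilation, unconditioned shift, apocope)
The other candidates each miss or misapply at least one Vevasen change.

wovitomv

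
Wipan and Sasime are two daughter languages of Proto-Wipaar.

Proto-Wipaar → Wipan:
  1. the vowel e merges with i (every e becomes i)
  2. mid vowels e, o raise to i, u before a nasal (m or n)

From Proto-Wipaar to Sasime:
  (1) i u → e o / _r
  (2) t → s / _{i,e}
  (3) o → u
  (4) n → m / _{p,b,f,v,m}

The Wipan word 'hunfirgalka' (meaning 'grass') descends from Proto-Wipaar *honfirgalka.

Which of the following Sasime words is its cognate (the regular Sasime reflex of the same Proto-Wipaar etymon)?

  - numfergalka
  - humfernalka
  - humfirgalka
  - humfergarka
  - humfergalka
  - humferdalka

humfergalka

Sasime: *honfirgalka > honfergalka > hunfergalka > humfergalka  (by pre-rhotic lowering, vowel merger, nasal place assimilation)
Among the options, 'humfergalka' alone shows every Sasime change applied in order.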